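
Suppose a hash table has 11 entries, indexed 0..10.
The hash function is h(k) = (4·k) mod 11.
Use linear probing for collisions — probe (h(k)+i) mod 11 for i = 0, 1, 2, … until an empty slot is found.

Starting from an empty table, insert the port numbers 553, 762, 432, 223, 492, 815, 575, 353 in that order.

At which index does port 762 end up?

2

Insert 553: h=1, slot 1 empty → index 1.
Insert 762: h=1, slot 1 occupied → index 2.
Insert 432: h=1, slots 1,2 occupied → index 3.
Insert 223: h=1, slots 1,2,3 occupied → index 4.
Insert 492: h=10, slot 10 empty → index 10.
Insert 815: h=4, slot 4 occupied → index 5.
Insert 575: h=1, slots 1,2,3,4,5 occupied → index 6.
Insert 353: h=4, slots 4,5,6 occupied → index 7.
Table: [_, 553, 762, 432, 223, 815, 575, 353, _, _, 492]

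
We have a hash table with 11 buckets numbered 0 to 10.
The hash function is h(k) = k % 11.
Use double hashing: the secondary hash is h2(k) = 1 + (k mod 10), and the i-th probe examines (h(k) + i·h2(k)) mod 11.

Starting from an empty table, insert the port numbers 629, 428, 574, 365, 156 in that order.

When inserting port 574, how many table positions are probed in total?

2

629: h=2 -> slot 2
428: h=10 -> slot 10
574: h=2, h2=5, probe 2,7 -> slot 7
365: h=2, h2=6, probe 2,8 -> slot 8
156: h=2, h2=7, probe 2,9 -> slot 9
Table: [., ., 629, ., ., ., ., 574, 365, 156, 428]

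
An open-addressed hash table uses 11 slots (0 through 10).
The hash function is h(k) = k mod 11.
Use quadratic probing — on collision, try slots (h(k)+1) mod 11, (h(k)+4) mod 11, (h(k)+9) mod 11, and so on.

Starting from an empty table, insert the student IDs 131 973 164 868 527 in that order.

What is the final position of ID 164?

Insert 131: h=10, slot 10 empty => index 10.
Insert 973: h=5, slot 5 empty => index 5.
Insert 164: h=10, slot 10 occupied => index 0.
Insert 868: h=10, slots 10,0 occupied => index 3.
Insert 527: h=10, slots 10,0,3 occupied => index 8.
Table: [164, —, —, 868, —, 973, —, —, 527, —, 131]

0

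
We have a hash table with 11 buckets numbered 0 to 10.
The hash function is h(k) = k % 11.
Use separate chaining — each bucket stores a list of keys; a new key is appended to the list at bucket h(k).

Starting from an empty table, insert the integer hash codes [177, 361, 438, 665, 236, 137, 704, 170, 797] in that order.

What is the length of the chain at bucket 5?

177 → bucket 1
361 → bucket 9
438 → bucket 9 (collision)
665 → bucket 5
236 → bucket 5 (collision)
137 → bucket 5 (collision)
704 → bucket 0
170 → bucket 5 (collision)
797 → bucket 5 (collision)
Final buckets:
0: 704
1: 177
2: _
3: _
4: _
5: 665 -> 236 -> 137 -> 170 -> 797
6: _
7: _
8: _
9: 361 -> 438
10: _

5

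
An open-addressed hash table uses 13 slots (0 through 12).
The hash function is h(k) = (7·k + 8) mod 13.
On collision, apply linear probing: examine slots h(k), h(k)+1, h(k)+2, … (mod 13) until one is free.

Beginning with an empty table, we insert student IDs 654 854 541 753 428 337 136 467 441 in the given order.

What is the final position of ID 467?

Insert 654: h=10, slot 10 empty → index 10.
Insert 854: h=6, slot 6 empty → index 6.
Insert 541: h=12, slot 12 empty → index 12.
Insert 753: h=1, slot 1 empty → index 1.
Insert 428: h=1, slot 1 occupied → index 2.
Insert 337: h=1, slots 1,2 occupied → index 3.
Insert 136: h=11, slot 11 empty → index 11.
Insert 467: h=1, slots 1,2,3 occupied → index 4.
Insert 441: h=1, slots 1,2,3,4 occupied → index 5.
Table: [-, 753, 428, 337, 467, 441, 854, -, -, -, 654, 136, 541]

4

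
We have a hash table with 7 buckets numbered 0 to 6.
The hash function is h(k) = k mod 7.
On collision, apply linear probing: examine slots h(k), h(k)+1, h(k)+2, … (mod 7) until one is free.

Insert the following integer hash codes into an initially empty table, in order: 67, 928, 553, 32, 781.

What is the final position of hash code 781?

1

67: h=4 => slot 4
928: h=4, probe 4,5 => slot 5
553: h=0 => slot 0
32: h=4, probe 4,5,6 => slot 6
781: h=4, probe 4,5,6,0,1 => slot 1
Table: [553, 781, _, _, 67, 928, 32]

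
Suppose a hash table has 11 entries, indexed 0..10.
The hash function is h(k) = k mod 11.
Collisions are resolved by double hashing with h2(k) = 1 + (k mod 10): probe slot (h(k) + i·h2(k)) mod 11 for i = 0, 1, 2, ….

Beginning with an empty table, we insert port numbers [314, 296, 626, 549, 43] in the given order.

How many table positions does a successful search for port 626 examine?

314: h=6 → slot 6
296: h=10 → slot 10
626: h=10, h2=7, probe 10,6,2 → slot 2
549: h=10, h2=10, probe 10,9 → slot 9
43: h=10, h2=4, probe 10,3 → slot 3
Table: [∅, ∅, 626, 43, ∅, ∅, 314, ∅, ∅, 549, 296]
Lookup 626: h=10, h2=7, probe 10,6,2 → found at 2.

3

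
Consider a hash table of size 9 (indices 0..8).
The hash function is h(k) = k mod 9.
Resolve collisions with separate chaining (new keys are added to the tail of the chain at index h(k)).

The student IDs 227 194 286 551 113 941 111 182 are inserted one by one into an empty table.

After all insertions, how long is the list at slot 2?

Insert 227: h=2, bucket 2 empty → new chain.
Insert 194: h=5, bucket 5 empty → new chain.
Insert 286: h=7, bucket 7 empty → new chain.
Insert 551: h=2, bucket 2 nonempty → append to chain.
Insert 113: h=5, bucket 5 nonempty → append to chain.
Insert 941: h=5, bucket 5 nonempty → append to chain.
Insert 111: h=3, bucket 3 empty → new chain.
Insert 182: h=2, bucket 2 nonempty → append to chain.
Final buckets:
0: _
1: _
2: 227 -> 551 -> 182
3: 111
4: _
5: 194 -> 113 -> 941
6: _
7: 286
8: _

3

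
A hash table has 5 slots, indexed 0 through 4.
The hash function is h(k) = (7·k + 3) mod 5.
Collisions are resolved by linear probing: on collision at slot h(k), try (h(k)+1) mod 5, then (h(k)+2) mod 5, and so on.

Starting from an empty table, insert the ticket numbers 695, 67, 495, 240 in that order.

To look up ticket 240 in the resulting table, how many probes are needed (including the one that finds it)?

3

695: h=3 => slot 3
67: h=2 => slot 2
495: h=3, probe 3,4 => slot 4
240: h=3, probe 3,4,0 => slot 0
Table: [240, —, 67, 695, 495]
Lookup 240: h=3, probe 3,4,0 → found at 0.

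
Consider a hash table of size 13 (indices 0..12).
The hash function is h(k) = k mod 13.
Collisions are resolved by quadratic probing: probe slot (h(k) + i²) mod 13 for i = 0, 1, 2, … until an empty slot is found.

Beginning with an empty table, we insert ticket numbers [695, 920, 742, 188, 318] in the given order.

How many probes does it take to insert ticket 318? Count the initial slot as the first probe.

4

695 hashes to 6; slot 6 is free → place at 6.
920 hashes to 10; slot 10 is free → place at 10.
742 hashes to 1; slot 1 is free → place at 1.
188 hashes to 6; 6 taken → place at 7.
318 hashes to 6; 6,7,10 taken → place at 2.
Table: [_, 742, 318, _, _, _, 695, 188, _, _, 920, _, _]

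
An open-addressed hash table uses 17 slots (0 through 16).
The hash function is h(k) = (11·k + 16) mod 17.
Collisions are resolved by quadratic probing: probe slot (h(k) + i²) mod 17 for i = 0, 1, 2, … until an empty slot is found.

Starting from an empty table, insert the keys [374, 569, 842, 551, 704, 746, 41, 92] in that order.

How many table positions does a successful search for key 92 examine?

4

Insert 374: h=16, slot 16 empty => index 16.
Insert 569: h=2, slot 2 empty => index 2.
Insert 842: h=13, slot 13 empty => index 13.
Insert 551: h=8, slot 8 empty => index 8.
Insert 704: h=8, slot 8 occupied => index 9.
Insert 746: h=11, slot 11 empty => index 11.
Insert 41: h=8, slots 8,9 occupied => index 12.
Insert 92: h=8, slots 8,9,12 occupied => index 0.
Table: [92, ∅, 569, ∅, ∅, ∅, ∅, ∅, 551, 704, ∅, 746, 41, 842, ∅, ∅, 374]
Lookup 92: h=8, probe 8,9,12,0 → found at 0.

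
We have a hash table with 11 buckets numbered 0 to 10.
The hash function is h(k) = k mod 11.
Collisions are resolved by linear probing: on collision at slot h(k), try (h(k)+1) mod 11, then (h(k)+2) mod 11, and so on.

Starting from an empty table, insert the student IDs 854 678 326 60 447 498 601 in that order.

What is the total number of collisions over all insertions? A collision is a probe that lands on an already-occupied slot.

10

854 hashes to 7; slot 7 is free -> place at 7.
678 hashes to 7; 7 taken -> place at 8.
326 hashes to 7; 7,8 taken -> place at 9.
60 hashes to 5; slot 5 is free -> place at 5.
447 hashes to 7; 7,8,9 taken -> place at 10.
498 hashes to 3; slot 3 is free -> place at 3.
601 hashes to 7; 7,8,9,10 taken -> place at 0.
Table: [601, ., ., 498, ., 60, ., 854, 678, 326, 447]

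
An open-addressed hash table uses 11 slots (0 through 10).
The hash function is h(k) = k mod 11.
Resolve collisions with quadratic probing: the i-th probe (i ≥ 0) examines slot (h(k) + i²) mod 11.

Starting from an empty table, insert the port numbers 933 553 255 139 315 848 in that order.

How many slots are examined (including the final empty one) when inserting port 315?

2

933 hashes to 9; slot 9 is free → place at 9.
553 hashes to 3; slot 3 is free → place at 3.
255 hashes to 2; slot 2 is free → place at 2.
139 hashes to 7; slot 7 is free → place at 7.
315 hashes to 7; 7 taken → place at 8.
848 hashes to 1; slot 1 is free → place at 1.
Table: [., 848, 255, 553, ., ., ., 139, 315, 933, .]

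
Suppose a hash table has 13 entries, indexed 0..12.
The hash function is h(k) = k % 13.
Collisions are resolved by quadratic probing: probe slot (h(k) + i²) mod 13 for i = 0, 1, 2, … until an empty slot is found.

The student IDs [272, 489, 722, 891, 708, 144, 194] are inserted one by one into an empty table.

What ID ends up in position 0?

194

272: h=12 => slot 12
489: h=8 => slot 8
722: h=7 => slot 7
891: h=7, probe 7,8,11 => slot 11
708: h=6 => slot 6
144: h=1 => slot 1
194: h=12, probe 12,0 => slot 0
Table: [194, 144, -, -, -, -, 708, 722, 489, -, -, 891, 272]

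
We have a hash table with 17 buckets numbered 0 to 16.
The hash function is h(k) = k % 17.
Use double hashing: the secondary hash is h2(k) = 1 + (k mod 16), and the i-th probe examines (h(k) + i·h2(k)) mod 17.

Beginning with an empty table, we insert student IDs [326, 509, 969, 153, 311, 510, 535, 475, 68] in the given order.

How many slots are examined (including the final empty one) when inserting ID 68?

326 hashes to 3; slot 3 is free -> place at 3.
509 hashes to 16; slot 16 is free -> place at 16.
969 hashes to 0; slot 0 is free -> place at 0.
153 hashes to 0, h2=10; 0 taken -> place at 10.
311 hashes to 5; slot 5 is free -> place at 5.
510 hashes to 0, h2=15; 0 taken -> place at 15.
535 hashes to 8; slot 8 is free -> place at 8.
475 hashes to 16, h2=12; 16 taken -> place at 11.
68 hashes to 0, h2=5; 0,5,10,15,3,8 taken -> place at 13.
Table: [969, ∅, ∅, 326, ∅, 311, ∅, ∅, 535, ∅, 153, 475, ∅, 68, ∅, 510, 509]

7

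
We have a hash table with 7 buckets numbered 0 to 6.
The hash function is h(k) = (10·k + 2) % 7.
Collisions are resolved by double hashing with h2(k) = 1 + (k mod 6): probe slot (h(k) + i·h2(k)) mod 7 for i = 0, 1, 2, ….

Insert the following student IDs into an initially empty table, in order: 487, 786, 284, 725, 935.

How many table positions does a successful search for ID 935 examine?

487: h=0 -> slot 0
786: h=1 -> slot 1
284: h=0, h2=3, probe 0,3 -> slot 3
725: h=0, h2=6, probe 0,6 -> slot 6
935: h=0, h2=6, probe 0,6,5 -> slot 5
Table: [487, 786, ., 284, ., 935, 725]
Lookup 935: h=0, h2=6, probe 0,6,5 → found at 5.

3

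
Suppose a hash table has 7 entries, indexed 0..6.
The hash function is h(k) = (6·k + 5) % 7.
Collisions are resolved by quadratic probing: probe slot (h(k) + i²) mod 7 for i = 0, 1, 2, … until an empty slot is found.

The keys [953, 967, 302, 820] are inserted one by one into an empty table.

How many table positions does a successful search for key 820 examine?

Insert 953: h=4, slot 4 empty -> index 4.
Insert 967: h=4, slot 4 occupied -> index 5.
Insert 302: h=4, slots 4,5 occupied -> index 1.
Insert 820: h=4, slots 4,5,1 occupied -> index 6.
Table: [_, 302, _, _, 953, 967, 820]
Lookup 820: h=4, probe 4,5,1,6 → found at 6.

4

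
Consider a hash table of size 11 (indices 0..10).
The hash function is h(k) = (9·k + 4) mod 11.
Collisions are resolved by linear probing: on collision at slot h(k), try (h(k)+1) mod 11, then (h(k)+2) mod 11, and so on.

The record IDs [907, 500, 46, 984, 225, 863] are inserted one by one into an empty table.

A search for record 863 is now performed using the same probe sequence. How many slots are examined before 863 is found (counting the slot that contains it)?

5

907 hashes to 5; slot 5 is free => place at 5.
500 hashes to 5; 5 taken => place at 6.
46 hashes to 0; slot 0 is free => place at 0.
984 hashes to 5; 5,6 taken => place at 7.
225 hashes to 5; 5,6,7 taken => place at 8.
863 hashes to 5; 5,6,7,8 taken => place at 9.
Table: [46, _, _, _, _, 907, 500, 984, 225, 863, _]
Lookup 863: h=5, probe 5,6,7,8,9 → found at 9.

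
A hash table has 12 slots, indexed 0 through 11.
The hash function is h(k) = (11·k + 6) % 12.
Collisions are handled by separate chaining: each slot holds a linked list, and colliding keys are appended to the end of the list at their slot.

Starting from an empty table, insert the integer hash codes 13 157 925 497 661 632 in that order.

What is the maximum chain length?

4

Insert 13: h=5, bucket 5 empty -> new chain.
Insert 157: h=5, bucket 5 nonempty -> append to chain.
Insert 925: h=5, bucket 5 nonempty -> append to chain.
Insert 497: h=1, bucket 1 empty -> new chain.
Insert 661: h=5, bucket 5 nonempty -> append to chain.
Insert 632: h=10, bucket 10 empty -> new chain.
Final buckets:
0: —
1: 497
2: —
3: —
4: —
5: 13 -> 157 -> 925 -> 661
6: —
7: —
8: —
9: —
10: 632
11: —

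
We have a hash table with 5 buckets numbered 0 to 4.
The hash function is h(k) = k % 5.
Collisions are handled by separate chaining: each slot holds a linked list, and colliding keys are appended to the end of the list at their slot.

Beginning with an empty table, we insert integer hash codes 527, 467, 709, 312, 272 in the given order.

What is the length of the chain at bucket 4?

1

527 -> bucket 2
467 -> bucket 2 (collision)
709 -> bucket 4
312 -> bucket 2 (collision)
272 -> bucket 2 (collision)
Final buckets:
0: -
1: -
2: 527 -> 467 -> 312 -> 272
3: -
4: 709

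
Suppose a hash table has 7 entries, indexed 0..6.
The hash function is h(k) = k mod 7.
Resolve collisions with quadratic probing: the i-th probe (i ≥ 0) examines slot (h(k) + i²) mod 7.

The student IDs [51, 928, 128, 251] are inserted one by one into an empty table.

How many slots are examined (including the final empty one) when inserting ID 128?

2

51 hashes to 2; slot 2 is free → place at 2.
928 hashes to 4; slot 4 is free → place at 4.
128 hashes to 2; 2 taken → place at 3.
251 hashes to 6; slot 6 is free → place at 6.
Table: [_, _, 51, 128, 928, _, 251]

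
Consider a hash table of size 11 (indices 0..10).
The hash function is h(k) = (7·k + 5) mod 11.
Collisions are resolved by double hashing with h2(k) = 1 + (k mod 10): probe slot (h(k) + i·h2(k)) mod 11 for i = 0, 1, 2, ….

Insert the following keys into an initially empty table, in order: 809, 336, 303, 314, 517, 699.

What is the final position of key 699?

2

Insert 809: h=3, slot 3 empty → index 3.
Insert 336: h=3, h2=7, slot 3 occupied → index 10.
Insert 303: h=3, h2=4, slot 3 occupied → index 7.
Insert 314: h=3, h2=5, slot 3 occupied → index 8.
Insert 517: h=5, slot 5 empty → index 5.
Insert 699: h=3, h2=10, slot 3 occupied → index 2.
Table: [., ., 699, 809, ., 517, ., 303, 314, ., 336]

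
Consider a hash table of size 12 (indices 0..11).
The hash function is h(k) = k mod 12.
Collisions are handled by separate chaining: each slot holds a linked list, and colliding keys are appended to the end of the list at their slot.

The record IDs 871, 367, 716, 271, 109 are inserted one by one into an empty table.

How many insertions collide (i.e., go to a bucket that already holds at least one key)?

2

871 → bucket 7
367 → bucket 7 (collision)
716 → bucket 8
271 → bucket 7 (collision)
109 → bucket 1
Final buckets:
0: ∅
1: 109
2: ∅
3: ∅
4: ∅
5: ∅
6: ∅
7: 871 -> 367 -> 271
8: 716
9: ∅
10: ∅
11: ∅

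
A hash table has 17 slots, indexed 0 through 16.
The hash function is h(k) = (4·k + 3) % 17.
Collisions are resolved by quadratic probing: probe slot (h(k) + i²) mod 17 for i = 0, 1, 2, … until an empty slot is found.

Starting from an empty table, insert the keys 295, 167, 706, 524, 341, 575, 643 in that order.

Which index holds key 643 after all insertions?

0

295: h=10 => slot 10
167: h=8 => slot 8
706: h=5 => slot 5
524: h=8, probe 8,9 => slot 9
341: h=7 => slot 7
575: h=8, probe 8,9,12 => slot 12
643: h=8, probe 8,9,12,0 => slot 0
Table: [643, —, —, —, —, 706, —, 341, 167, 524, 295, —, 575, —, —, —, —]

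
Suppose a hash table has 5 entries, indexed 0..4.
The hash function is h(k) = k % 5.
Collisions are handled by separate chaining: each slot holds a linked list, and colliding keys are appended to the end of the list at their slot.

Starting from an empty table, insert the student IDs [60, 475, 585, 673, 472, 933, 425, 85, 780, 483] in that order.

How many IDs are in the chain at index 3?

3

60 → bucket 0
475 → bucket 0 (collision)
585 → bucket 0 (collision)
673 → bucket 3
472 → bucket 2
933 → bucket 3 (collision)
425 → bucket 0 (collision)
85 → bucket 0 (collision)
780 → bucket 0 (collision)
483 → bucket 3 (collision)
Final buckets:
0: 60 -> 475 -> 585 -> 425 -> 85 -> 780
1: ∅
2: 472
3: 673 -> 933 -> 483
4: ∅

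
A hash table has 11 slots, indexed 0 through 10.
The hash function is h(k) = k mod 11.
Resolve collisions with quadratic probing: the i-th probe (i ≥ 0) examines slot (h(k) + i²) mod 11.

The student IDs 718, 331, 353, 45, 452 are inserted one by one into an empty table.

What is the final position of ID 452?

718: h=3 => slot 3
331: h=1 => slot 1
353: h=1, probe 1,2 => slot 2
45: h=1, probe 1,2,5 => slot 5
452: h=1, probe 1,2,5,10 => slot 10
Table: [∅, 331, 353, 718, ∅, 45, ∅, ∅, ∅, ∅, 452]

10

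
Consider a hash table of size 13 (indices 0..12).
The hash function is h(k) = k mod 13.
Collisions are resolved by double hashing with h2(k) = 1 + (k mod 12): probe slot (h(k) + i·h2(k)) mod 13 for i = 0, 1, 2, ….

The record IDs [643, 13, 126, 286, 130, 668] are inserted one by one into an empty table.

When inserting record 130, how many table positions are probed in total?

643: h=6 → slot 6
13: h=0 → slot 0
126: h=9 → slot 9
286: h=0, h2=11, probe 0,11 → slot 11
130: h=0, h2=11, probe 0,11,9,7 → slot 7
668: h=5 → slot 5
Table: [13, _, _, _, _, 668, 643, 130, _, 126, _, 286, _]

4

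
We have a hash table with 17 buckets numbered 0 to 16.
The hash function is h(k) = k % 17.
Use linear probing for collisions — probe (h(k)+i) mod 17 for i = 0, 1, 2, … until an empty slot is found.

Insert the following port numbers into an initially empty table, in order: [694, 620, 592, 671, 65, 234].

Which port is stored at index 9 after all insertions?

Insert 694: h=14, slot 14 empty -> index 14.
Insert 620: h=8, slot 8 empty -> index 8.
Insert 592: h=14, slot 14 occupied -> index 15.
Insert 671: h=8, slot 8 occupied -> index 9.
Insert 65: h=14, slots 14,15 occupied -> index 16.
Insert 234: h=13, slot 13 empty -> index 13.
Table: [_, _, _, _, _, _, _, _, 620, 671, _, _, _, 234, 694, 592, 65]

671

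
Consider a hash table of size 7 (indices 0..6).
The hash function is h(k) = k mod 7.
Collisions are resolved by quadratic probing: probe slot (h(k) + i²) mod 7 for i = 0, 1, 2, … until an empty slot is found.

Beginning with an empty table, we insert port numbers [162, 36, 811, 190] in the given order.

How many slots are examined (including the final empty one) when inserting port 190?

162 hashes to 1; slot 1 is free => place at 1.
36 hashes to 1; 1 taken => place at 2.
811 hashes to 6; slot 6 is free => place at 6.
190 hashes to 1; 1,2 taken => place at 5.
Table: [-, 162, 36, -, -, 190, 811]

3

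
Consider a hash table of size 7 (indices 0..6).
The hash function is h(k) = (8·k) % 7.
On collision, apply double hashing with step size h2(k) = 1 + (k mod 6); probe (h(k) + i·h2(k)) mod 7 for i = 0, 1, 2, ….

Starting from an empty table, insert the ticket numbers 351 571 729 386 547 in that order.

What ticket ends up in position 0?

Insert 351: h=1, slot 1 empty -> index 1.
Insert 571: h=4, slot 4 empty -> index 4.
Insert 729: h=1, h2=4, slot 1 occupied -> index 5.
Insert 386: h=1, h2=3, slots 1,4 occupied -> index 0.
Insert 547: h=1, h2=2, slot 1 occupied -> index 3.
Table: [386, 351, ., 547, 571, 729, .]

386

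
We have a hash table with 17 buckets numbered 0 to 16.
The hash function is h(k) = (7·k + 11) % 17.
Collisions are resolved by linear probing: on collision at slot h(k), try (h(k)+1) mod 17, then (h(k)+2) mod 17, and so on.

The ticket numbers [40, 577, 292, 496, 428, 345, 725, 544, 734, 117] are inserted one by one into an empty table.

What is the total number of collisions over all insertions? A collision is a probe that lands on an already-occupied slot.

40: h=2 -> slot 2
577: h=4 -> slot 4
292: h=15 -> slot 15
496: h=15, probe 15,16 -> slot 16
428: h=15, probe 15,16,0 -> slot 0
345: h=12 -> slot 12
725: h=3 -> slot 3
544: h=11 -> slot 11
734: h=15, probe 15,16,0,1 -> slot 1
117: h=14 -> slot 14
Table: [428, 734, 40, 725, 577, _, _, _, _, _, _, 544, 345, _, 117, 292, 496]

6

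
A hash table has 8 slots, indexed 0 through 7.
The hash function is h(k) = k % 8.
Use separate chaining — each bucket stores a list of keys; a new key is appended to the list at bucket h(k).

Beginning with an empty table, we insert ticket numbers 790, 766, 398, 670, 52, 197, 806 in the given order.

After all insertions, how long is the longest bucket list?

Insert 790: h=6, bucket 6 empty -> new chain.
Insert 766: h=6, bucket 6 nonempty -> append to chain.
Insert 398: h=6, bucket 6 nonempty -> append to chain.
Insert 670: h=6, bucket 6 nonempty -> append to chain.
Insert 52: h=4, bucket 4 empty -> new chain.
Insert 197: h=5, bucket 5 empty -> new chain.
Insert 806: h=6, bucket 6 nonempty -> append to chain.
Final buckets:
0: .
1: .
2: .
3: .
4: 52
5: 197
6: 790 -> 766 -> 398 -> 670 -> 806
7: .

5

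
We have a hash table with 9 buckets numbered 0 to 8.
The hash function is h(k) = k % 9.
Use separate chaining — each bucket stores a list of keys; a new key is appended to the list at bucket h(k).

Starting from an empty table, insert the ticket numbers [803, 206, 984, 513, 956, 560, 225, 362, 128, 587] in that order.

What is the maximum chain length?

6

803 → bucket 2
206 → bucket 8
984 → bucket 3
513 → bucket 0
956 → bucket 2 (collision)
560 → bucket 2 (collision)
225 → bucket 0 (collision)
362 → bucket 2 (collision)
128 → bucket 2 (collision)
587 → bucket 2 (collision)
Final buckets:
0: 513 -> 225
1: ∅
2: 803 -> 956 -> 560 -> 362 -> 128 -> 587
3: 984
4: ∅
5: ∅
6: ∅
7: ∅
8: 206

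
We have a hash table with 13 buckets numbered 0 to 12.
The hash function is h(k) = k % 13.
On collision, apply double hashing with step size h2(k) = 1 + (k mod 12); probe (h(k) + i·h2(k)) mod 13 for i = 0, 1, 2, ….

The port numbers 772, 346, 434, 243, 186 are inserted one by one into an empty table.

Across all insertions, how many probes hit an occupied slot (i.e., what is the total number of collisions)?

772: h=5 => slot 5
346: h=8 => slot 8
434: h=5, h2=3, probe 5,8,11 => slot 11
243: h=9 => slot 9
186: h=4 => slot 4
Table: [., ., ., ., 186, 772, ., ., 346, 243, ., 434, .]

2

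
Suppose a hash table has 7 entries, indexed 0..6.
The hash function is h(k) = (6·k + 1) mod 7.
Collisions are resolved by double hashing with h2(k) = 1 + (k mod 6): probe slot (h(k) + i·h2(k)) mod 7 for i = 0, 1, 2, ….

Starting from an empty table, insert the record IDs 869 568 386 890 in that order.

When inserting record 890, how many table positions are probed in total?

3

869: h=0 → slot 0
568: h=0, h2=5, probe 0,5 → slot 5
386: h=0, h2=3, probe 0,3 → slot 3
890: h=0, h2=3, probe 0,3,6 → slot 6
Table: [869, ., ., 386, ., 568, 890]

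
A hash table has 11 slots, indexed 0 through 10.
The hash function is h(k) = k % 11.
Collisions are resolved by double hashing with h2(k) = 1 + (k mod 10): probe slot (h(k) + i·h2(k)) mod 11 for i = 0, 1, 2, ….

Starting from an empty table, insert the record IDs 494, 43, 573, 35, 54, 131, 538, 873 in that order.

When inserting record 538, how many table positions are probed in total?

494: h=10 -> slot 10
43: h=10, h2=4, probe 10,3 -> slot 3
573: h=1 -> slot 1
35: h=2 -> slot 2
54: h=10, h2=5, probe 10,4 -> slot 4
131: h=10, h2=2, probe 10,1,3,5 -> slot 5
538: h=10, h2=9, probe 10,8 -> slot 8
873: h=4, h2=4, probe 4,8,1,5,9 -> slot 9
Table: [., 573, 35, 43, 54, 131, ., ., 538, 873, 494]

2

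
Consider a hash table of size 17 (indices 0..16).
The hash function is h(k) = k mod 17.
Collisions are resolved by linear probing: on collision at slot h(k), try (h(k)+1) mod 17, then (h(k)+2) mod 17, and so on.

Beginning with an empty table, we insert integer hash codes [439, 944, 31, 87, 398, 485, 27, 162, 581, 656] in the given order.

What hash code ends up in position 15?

439: h=14 -> slot 14
944: h=9 -> slot 9
31: h=14, probe 14,15 -> slot 15
87: h=2 -> slot 2
398: h=7 -> slot 7
485: h=9, probe 9,10 -> slot 10
27: h=10, probe 10,11 -> slot 11
162: h=9, probe 9,10,11,12 -> slot 12
581: h=3 -> slot 3
656: h=10, probe 10,11,12,13 -> slot 13
Table: [-, -, 87, 581, -, -, -, 398, -, 944, 485, 27, 162, 656, 439, 31, -]

31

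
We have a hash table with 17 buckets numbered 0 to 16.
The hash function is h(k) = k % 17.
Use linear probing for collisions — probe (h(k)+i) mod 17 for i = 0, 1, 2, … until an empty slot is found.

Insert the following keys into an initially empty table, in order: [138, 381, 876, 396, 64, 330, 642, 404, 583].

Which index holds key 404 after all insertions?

15

138 hashes to 2; slot 2 is free => place at 2.
381 hashes to 7; slot 7 is free => place at 7.
876 hashes to 9; slot 9 is free => place at 9.
396 hashes to 5; slot 5 is free => place at 5.
64 hashes to 13; slot 13 is free => place at 13.
330 hashes to 7; 7 taken => place at 8.
642 hashes to 13; 13 taken => place at 14.
404 hashes to 13; 13,14 taken => place at 15.
583 hashes to 5; 5 taken => place at 6.
Table: [_, _, 138, _, _, 396, 583, 381, 330, 876, _, _, _, 64, 642, 404, _]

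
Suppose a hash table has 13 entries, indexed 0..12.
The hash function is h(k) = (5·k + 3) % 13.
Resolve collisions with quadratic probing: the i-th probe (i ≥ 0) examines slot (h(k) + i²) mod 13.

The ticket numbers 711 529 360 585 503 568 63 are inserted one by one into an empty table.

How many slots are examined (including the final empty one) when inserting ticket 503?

4

Insert 711: h=9, slot 9 empty => index 9.
Insert 529: h=9, slot 9 occupied => index 10.
Insert 360: h=9, slots 9,10 occupied => index 0.
Insert 585: h=3, slot 3 empty => index 3.
Insert 503: h=9, slots 9,10,0 occupied => index 5.
Insert 568: h=9, slots 9,10,0,5 occupied => index 12.
Insert 63: h=6, slot 6 empty => index 6.
Table: [360, _, _, 585, _, 503, 63, _, _, 711, 529, _, 568]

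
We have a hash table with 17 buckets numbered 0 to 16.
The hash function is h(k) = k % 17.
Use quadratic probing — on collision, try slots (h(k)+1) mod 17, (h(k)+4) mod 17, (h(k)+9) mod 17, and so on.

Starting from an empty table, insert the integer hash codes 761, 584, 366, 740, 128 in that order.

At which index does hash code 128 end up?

Insert 761: h=13, slot 13 empty => index 13.
Insert 584: h=6, slot 6 empty => index 6.
Insert 366: h=9, slot 9 empty => index 9.
Insert 740: h=9, slot 9 occupied => index 10.
Insert 128: h=9, slots 9,10,13 occupied => index 1.
Table: [∅, 128, ∅, ∅, ∅, ∅, 584, ∅, ∅, 366, 740, ∅, ∅, 761, ∅, ∅, ∅]

1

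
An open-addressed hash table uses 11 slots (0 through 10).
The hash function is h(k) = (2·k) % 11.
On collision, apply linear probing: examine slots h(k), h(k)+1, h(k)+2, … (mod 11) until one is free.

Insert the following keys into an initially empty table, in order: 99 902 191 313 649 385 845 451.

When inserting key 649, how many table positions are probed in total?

Insert 99: h=0, slot 0 empty => index 0.
Insert 902: h=0, slot 0 occupied => index 1.
Insert 191: h=8, slot 8 empty => index 8.
Insert 313: h=10, slot 10 empty => index 10.
Insert 649: h=0, slots 0,1 occupied => index 2.
Insert 385: h=0, slots 0,1,2 occupied => index 3.
Insert 845: h=7, slot 7 empty => index 7.
Insert 451: h=0, slots 0,1,2,3 occupied => index 4.
Table: [99, 902, 649, 385, 451, ∅, ∅, 845, 191, ∅, 313]

3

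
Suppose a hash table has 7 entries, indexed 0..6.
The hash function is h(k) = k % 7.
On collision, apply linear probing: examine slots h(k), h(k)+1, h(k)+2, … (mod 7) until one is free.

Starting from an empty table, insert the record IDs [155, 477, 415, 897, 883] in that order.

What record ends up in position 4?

155: h=1 => slot 1
477: h=1, probe 1,2 => slot 2
415: h=2, probe 2,3 => slot 3
897: h=1, probe 1,2,3,4 => slot 4
883: h=1, probe 1,2,3,4,5 => slot 5
Table: [_, 155, 477, 415, 897, 883, _]

897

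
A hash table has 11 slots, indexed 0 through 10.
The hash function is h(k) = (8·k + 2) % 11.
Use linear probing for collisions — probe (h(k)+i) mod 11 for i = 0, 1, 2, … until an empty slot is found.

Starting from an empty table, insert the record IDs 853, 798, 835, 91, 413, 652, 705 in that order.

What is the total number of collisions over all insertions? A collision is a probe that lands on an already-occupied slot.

853: h=6 -> slot 6
798: h=6, probe 6,7 -> slot 7
835: h=5 -> slot 5
91: h=4 -> slot 4
413: h=6, probe 6,7,8 -> slot 8
652: h=4, probe 4,5,6,7,8,9 -> slot 9
705: h=10 -> slot 10
Table: [—, —, —, —, 91, 835, 853, 798, 413, 652, 705]

8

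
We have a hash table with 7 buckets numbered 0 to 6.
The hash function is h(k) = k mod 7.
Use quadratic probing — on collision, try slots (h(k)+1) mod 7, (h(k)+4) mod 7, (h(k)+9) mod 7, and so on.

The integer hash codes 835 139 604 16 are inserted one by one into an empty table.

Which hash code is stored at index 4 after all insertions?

16

835 hashes to 2; slot 2 is free -> place at 2.
139 hashes to 6; slot 6 is free -> place at 6.
604 hashes to 2; 2 taken -> place at 3.
16 hashes to 2; 2,3,6 taken -> place at 4.
Table: [-, -, 835, 604, 16, -, 139]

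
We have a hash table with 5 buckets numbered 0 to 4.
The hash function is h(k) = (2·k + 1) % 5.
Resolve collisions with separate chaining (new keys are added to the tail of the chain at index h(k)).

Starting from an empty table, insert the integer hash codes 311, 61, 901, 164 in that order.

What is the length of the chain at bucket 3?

3

311 -> bucket 3
61 -> bucket 3 (collision)
901 -> bucket 3 (collision)
164 -> bucket 4
Final buckets:
0: .
1: .
2: .
3: 311 -> 61 -> 901
4: 164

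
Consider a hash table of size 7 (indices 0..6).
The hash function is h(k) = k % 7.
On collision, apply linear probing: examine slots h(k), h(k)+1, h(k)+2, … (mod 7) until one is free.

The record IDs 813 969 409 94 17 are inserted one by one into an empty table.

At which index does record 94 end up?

5

813: h=1 => slot 1
969: h=3 => slot 3
409: h=3, probe 3,4 => slot 4
94: h=3, probe 3,4,5 => slot 5
17: h=3, probe 3,4,5,6 => slot 6
Table: [∅, 813, ∅, 969, 409, 94, 17]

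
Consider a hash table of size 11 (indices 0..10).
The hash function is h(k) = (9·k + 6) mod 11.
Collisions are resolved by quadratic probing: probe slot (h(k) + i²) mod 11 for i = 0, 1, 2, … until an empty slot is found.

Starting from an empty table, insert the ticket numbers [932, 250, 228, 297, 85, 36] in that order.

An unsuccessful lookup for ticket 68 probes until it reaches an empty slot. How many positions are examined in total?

2

932: h=1 -> slot 1
250: h=1, probe 1,2 -> slot 2
228: h=1, probe 1,2,5 -> slot 5
297: h=6 -> slot 6
85: h=1, probe 1,2,5,10 -> slot 10
36: h=0 -> slot 0
Table: [36, 932, 250, ., ., 228, 297, ., ., ., 85]
Lookup 68: h=2, probe 2,3 → slot 3 empty, not found.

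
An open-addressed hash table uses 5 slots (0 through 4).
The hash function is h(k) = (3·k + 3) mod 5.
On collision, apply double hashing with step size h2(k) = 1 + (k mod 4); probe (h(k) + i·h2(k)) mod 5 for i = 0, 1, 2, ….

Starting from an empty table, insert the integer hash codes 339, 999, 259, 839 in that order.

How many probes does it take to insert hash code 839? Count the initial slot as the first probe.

339: h=0 → slot 0
999: h=0, h2=4, probe 0,4 → slot 4
259: h=0, h2=4, probe 0,4,3 → slot 3
839: h=0, h2=4, probe 0,4,3,2 → slot 2
Table: [339, ∅, 839, 259, 999]

4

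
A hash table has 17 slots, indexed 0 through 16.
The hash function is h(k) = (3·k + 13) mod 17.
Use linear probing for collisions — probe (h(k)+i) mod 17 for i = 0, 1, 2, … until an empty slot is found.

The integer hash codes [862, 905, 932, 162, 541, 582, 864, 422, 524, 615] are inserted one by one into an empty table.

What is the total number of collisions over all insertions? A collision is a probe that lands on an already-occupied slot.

25

Insert 862: h=15, slot 15 empty => index 15.
Insert 905: h=8, slot 8 empty => index 8.
Insert 932: h=4, slot 4 empty => index 4.
Insert 162: h=6, slot 6 empty => index 6.
Insert 541: h=4, slot 4 occupied => index 5.
Insert 582: h=8, slot 8 occupied => index 9.
Insert 864: h=4, slots 4,5,6 occupied => index 7.
Insert 422: h=4, slots 4,5,6,7,8,9 occupied => index 10.
Insert 524: h=4, slots 4,5,6,7,8,9,10 occupied => index 11.
Insert 615: h=5, slots 5,6,7,8,9,10,11 occupied => index 12.
Table: [-, -, -, -, 932, 541, 162, 864, 905, 582, 422, 524, 615, -, -, 862, -]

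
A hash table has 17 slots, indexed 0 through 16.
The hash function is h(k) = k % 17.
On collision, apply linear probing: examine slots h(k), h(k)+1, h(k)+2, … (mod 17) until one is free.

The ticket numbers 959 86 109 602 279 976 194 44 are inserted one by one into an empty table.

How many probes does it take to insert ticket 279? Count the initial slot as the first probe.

4

959: h=7 => slot 7
86: h=1 => slot 1
109: h=7, probe 7,8 => slot 8
602: h=7, probe 7,8,9 => slot 9
279: h=7, probe 7,8,9,10 => slot 10
976: h=7, probe 7,8,9,10,11 => slot 11
194: h=7, probe 7,8,9,10,11,12 => slot 12
44: h=10, probe 10,11,12,13 => slot 13
Table: [_, 86, _, _, _, _, _, 959, 109, 602, 279, 976, 194, 44, _, _, _]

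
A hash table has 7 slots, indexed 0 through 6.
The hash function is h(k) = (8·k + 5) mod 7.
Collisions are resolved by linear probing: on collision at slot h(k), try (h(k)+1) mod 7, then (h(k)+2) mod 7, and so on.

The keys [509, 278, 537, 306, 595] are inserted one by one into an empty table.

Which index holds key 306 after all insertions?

6

Insert 509: h=3, slot 3 empty -> index 3.
Insert 278: h=3, slot 3 occupied -> index 4.
Insert 537: h=3, slots 3,4 occupied -> index 5.
Insert 306: h=3, slots 3,4,5 occupied -> index 6.
Insert 595: h=5, slots 5,6 occupied -> index 0.
Table: [595, ., ., 509, 278, 537, 306]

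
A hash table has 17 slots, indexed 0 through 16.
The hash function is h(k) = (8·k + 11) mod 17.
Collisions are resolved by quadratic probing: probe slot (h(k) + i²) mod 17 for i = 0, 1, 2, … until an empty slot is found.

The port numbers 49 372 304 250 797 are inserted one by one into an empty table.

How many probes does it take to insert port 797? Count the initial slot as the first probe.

Insert 49: h=12, slot 12 empty -> index 12.
Insert 372: h=12, slot 12 occupied -> index 13.
Insert 304: h=12, slots 12,13 occupied -> index 16.
Insert 250: h=5, slot 5 empty -> index 5.
Insert 797: h=12, slots 12,13,16 occupied -> index 4.
Table: [_, _, _, _, 797, 250, _, _, _, _, _, _, 49, 372, _, _, 304]

4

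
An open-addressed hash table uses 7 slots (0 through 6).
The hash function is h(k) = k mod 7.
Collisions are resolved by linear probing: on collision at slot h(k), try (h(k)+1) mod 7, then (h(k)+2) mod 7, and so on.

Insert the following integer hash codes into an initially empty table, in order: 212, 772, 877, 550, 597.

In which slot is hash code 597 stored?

6

Insert 212: h=2, slot 2 empty -> index 2.
Insert 772: h=2, slot 2 occupied -> index 3.
Insert 877: h=2, slots 2,3 occupied -> index 4.
Insert 550: h=4, slot 4 occupied -> index 5.
Insert 597: h=2, slots 2,3,4,5 occupied -> index 6.
Table: [∅, ∅, 212, 772, 877, 550, 597]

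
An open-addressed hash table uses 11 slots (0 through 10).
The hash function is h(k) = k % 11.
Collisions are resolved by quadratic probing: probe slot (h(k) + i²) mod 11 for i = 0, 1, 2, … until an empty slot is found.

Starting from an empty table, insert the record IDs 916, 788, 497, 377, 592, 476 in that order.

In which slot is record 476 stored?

1

916 hashes to 3; slot 3 is free -> place at 3.
788 hashes to 7; slot 7 is free -> place at 7.
497 hashes to 2; slot 2 is free -> place at 2.
377 hashes to 3; 3 taken -> place at 4.
592 hashes to 9; slot 9 is free -> place at 9.
476 hashes to 3; 3,4,7 taken -> place at 1.
Table: [-, 476, 497, 916, 377, -, -, 788, -, 592, -]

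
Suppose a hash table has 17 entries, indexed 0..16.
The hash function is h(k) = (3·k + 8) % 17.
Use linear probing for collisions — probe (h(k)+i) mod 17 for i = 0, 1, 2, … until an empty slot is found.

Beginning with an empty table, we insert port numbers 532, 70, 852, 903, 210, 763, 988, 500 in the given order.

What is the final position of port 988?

532 hashes to 6; slot 6 is free → place at 6.
70 hashes to 14; slot 14 is free → place at 14.
852 hashes to 14; 14 taken → place at 15.
903 hashes to 14; 14,15 taken → place at 16.
210 hashes to 9; slot 9 is free → place at 9.
763 hashes to 2; slot 2 is free → place at 2.
988 hashes to 14; 14,15,16 taken → place at 0.
500 hashes to 12; slot 12 is free → place at 12.
Table: [988, ∅, 763, ∅, ∅, ∅, 532, ∅, ∅, 210, ∅, ∅, 500, ∅, 70, 852, 903]

0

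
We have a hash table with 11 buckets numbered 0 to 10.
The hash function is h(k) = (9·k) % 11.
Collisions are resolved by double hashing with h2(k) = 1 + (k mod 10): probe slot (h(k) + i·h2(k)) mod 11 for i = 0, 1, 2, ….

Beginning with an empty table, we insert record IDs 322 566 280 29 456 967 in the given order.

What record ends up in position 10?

Insert 322: h=5, slot 5 empty => index 5.
Insert 566: h=1, slot 1 empty => index 1.
Insert 280: h=1, h2=1, slot 1 occupied => index 2.
Insert 29: h=8, slot 8 empty => index 8.
Insert 456: h=1, h2=7, slots 1,8 occupied => index 4.
Insert 967: h=2, h2=8, slot 2 occupied => index 10.
Table: [., 566, 280, ., 456, 322, ., ., 29, ., 967]

967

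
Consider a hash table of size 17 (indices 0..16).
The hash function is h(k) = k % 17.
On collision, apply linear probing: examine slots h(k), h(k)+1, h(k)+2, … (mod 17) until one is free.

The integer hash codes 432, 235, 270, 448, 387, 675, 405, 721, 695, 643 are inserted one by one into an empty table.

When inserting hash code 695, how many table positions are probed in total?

3

432: h=7 => slot 7
235: h=14 => slot 14
270: h=15 => slot 15
448: h=6 => slot 6
387: h=13 => slot 13
675: h=12 => slot 12
405: h=14, probe 14,15,16 => slot 16
721: h=7, probe 7,8 => slot 8
695: h=15, probe 15,16,0 => slot 0
643: h=14, probe 14,15,16,0,1 => slot 1
Table: [695, 643, ., ., ., ., 448, 432, 721, ., ., ., 675, 387, 235, 270, 405]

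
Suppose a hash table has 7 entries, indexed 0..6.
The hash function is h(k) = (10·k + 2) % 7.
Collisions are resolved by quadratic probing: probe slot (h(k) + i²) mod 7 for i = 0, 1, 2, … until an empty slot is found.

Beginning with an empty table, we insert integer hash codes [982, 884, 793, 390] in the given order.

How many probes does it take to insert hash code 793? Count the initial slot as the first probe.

982 hashes to 1; slot 1 is free => place at 1.
884 hashes to 1; 1 taken => place at 2.
793 hashes to 1; 1,2 taken => place at 5.
390 hashes to 3; slot 3 is free => place at 3.
Table: [., 982, 884, 390, ., 793, .]

3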